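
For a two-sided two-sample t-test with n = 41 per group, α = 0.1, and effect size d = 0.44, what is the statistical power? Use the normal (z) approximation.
Power ≈ 0.64

Power calculation (two-sample t-test, normal approximation):
z_β = d · √(n/2) - z_{α/2}
z_β = 0.44 · √(41/2) - 1.645
z_β = 0.44 · 4.528 - 1.645
z_β = 0.347

Power = Φ(z_β) = Φ(0.347) ≈ 0.636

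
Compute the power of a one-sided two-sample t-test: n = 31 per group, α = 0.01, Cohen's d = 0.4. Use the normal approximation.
Power ≈ 0.23

Power calculation (two-sample t-test, normal approximation):
z_β = d · √(n/2) - z_α
z_β = 0.4 · √(31/2) - 2.326
z_β = 0.4 · 3.937 - 2.326
z_β = -0.752

Power = Φ(z_β) = Φ(-0.752) ≈ 0.226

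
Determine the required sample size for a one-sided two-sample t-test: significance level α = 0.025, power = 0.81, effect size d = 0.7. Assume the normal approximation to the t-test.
n = 33 per group

Sample size formula (two-sample t-test, normal approximation):
n = 2 · ((z_α + z_β) / d)²

z_α = 1.960 (for α = 0.025, one-sided)
z_β = 0.878 (for power = 0.81)
d = 0.7

n = 2 · ((1.960 + 0.878) / 0.7)²
n = 2 · (4.054)²
n ≈ 32.87
Round up to the next whole number: n = 33 per group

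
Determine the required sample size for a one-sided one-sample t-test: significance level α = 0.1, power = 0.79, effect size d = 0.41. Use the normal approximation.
n = 26

Sample size formula (one-sample t-test, normal approximation):
n = ((z_α + z_β) / d)²

z_α = 1.282 (for α = 0.1, one-sided)
z_β = 0.806 (for power = 0.79)
d = 0.41

n = ((1.282 + 0.806) / 0.41)²
n = (5.093)²
n ≈ 25.94
Round up to the next whole number: n = 26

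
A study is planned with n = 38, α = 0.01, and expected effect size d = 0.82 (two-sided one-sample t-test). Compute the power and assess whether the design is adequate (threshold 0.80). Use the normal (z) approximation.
Power ≈ 0.99; the study is adequately powered (power ≥ 0.80)

Power calculation (one-sample t-test, normal approximation):
z_β = d · √n - z_{α/2}
z_β = 0.82 · √38 - 2.576
z_β = 0.82 · 6.164 - 2.576
z_β = 2.479

Power = Φ(z_β) = Φ(2.479) ≈ 0.993

Effect size d = 0.82 is large by Cohen's convention (0.2/0.5/0.8).

Threshold: power ≥ 0.80 is conventionally adequate.
Power ≈ 0.99 → the study is adequately powered (power ≥ 0.80).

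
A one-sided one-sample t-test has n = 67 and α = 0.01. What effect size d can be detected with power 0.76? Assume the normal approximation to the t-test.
d ≈ 0.37

Minimum detectable effect (one-sample t-test, normal approximation):
d = (z_α + z_β) / √n
d = (2.326 + 0.706) / √67
d = 3.033 / 8.185
d ≈ 0.37

By Cohen's convention (0.2 small / 0.5 medium / 0.8 large): small effect.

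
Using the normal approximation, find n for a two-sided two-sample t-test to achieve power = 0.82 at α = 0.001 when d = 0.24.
n = 615 per group

Sample size formula (two-sample t-test, normal approximation):
n = 2 · ((z_{α/2} + z_β) / d)²

z_{α/2} = 3.291 (for α = 0.001, two-sided)
z_β = 0.915 (for power = 0.82)
d = 0.24

n = 2 · ((3.291 + 0.915) / 0.24)²
n = 2 · (17.525)²
n ≈ 614.25
Round up to the next whole number: n = 615 per group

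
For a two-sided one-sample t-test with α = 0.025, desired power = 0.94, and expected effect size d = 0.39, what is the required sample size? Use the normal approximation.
n = 95

Sample size formula (one-sample t-test, normal approximation):
n = ((z_{α/2} + z_β) / d)²

z_{α/2} = 2.241 (for α = 0.025, two-sided)
z_β = 1.555 (for power = 0.94)
d = 0.39

n = ((2.241 + 1.555) / 0.39)²
n = (9.733)²
n ≈ 94.73
Round up to the next whole number: n = 95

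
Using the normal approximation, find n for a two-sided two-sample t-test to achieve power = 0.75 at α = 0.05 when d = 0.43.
n = 76 per group

Sample size formula (two-sample t-test, normal approximation):
n = 2 · ((z_{α/2} + z_β) / d)²

z_{α/2} = 1.960 (for α = 0.05, two-sided)
z_β = 0.674 (for power = 0.75)
d = 0.43

n = 2 · ((1.960 + 0.674) / 0.43)²
n = 2 · (6.126)²
n ≈ 75.06
Round up to the next whole number: n = 76 per group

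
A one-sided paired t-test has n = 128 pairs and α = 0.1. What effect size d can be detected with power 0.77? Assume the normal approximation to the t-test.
d ≈ 0.18

Minimum detectable effect (paired t-test, normal approximation):
d = (z_α + z_β) / √n
d = (1.282 + 0.739) / √128
d = 2.020 / 11.314
d ≈ 0.18

By Cohen's convention (0.2 small / 0.5 medium / 0.8 large): very small effect.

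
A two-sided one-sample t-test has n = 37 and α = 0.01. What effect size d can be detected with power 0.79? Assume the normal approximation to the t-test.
d ≈ 0.56

Minimum detectable effect (one-sample t-test, normal approximation):
d = (z_{α/2} + z_β) / √n
d = (2.576 + 0.806) / √37
d = 3.382 / 6.083
d ≈ 0.56

By Cohen's convention (0.2 small / 0.5 medium / 0.8 large): medium effect.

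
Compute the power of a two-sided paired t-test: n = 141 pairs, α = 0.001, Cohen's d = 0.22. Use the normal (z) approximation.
Power ≈ 0.25

Power calculation (paired t-test, normal approximation):
z_β = d · √n - z_{α/2}
z_β = 0.22 · √141 - 3.291
z_β = 0.22 · 11.874 - 3.291
z_β = -0.678

Power = Φ(z_β) = Φ(-0.678) ≈ 0.249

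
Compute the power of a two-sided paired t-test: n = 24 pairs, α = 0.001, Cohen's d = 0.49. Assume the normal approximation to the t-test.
Power ≈ 0.19

Power calculation (paired t-test, normal approximation):
z_β = d · √n - z_{α/2}
z_β = 0.49 · √24 - 3.291
z_β = 0.49 · 4.899 - 3.291
z_β = -0.890

Power = Φ(z_β) = Φ(-0.890) ≈ 0.187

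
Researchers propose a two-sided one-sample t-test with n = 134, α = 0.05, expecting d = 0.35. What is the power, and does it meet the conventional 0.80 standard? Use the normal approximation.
Power ≈ 0.98; the study is adequately powered (power ≥ 0.80)

Power calculation (one-sample t-test, normal approximation):
z_β = d · √n - z_{α/2}
z_β = 0.35 · √134 - 1.960
z_β = 0.35 · 11.576 - 1.960
z_β = 2.092

Power = Φ(z_β) = Φ(2.092) ≈ 0.982

Effect size d = 0.35 is small by Cohen's convention (0.2/0.5/0.8).

Threshold: power ≥ 0.80 is conventionally adequate.
Power ≈ 0.98 → the study is adequately powered (power ≥ 0.80).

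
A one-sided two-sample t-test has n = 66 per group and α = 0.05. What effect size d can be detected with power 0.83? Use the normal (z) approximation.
d ≈ 0.45

Minimum detectable effect (two-sample t-test, normal approximation):
d = (z_α + z_β) / √(n/2)
d = (1.645 + 0.954) / √(66/2)
d = 2.599 / 5.745
d ≈ 0.45

By Cohen's convention (0.2 small / 0.5 medium / 0.8 large): small effect.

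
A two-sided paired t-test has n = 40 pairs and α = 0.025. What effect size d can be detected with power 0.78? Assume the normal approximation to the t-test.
d ≈ 0.48

Minimum detectable effect (paired t-test, normal approximation):
d = (z_{α/2} + z_β) / √n
d = (2.241 + 0.772) / √40
d = 3.014 / 6.325
d ≈ 0.48

By Cohen's convention (0.2 small / 0.5 medium / 0.8 large): small effect.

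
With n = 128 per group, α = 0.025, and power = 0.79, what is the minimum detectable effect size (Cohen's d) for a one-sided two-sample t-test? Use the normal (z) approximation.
d ≈ 0.35

Minimum detectable effect (two-sample t-test, normal approximation):
d = (z_α + z_β) / √(n/2)
d = (1.960 + 0.806) / √(128/2)
d = 2.766 / 8.000
d ≈ 0.35

By Cohen's convention (0.2 small / 0.5 medium / 0.8 large): small effect.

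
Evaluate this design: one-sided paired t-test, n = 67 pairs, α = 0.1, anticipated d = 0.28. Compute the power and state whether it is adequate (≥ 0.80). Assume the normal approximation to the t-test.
Power ≈ 0.84; the study is adequately powered (power ≥ 0.80)

Power calculation (paired t-test, normal approximation):
z_β = d · √n - z_α
z_β = 0.28 · √67 - 1.282
z_β = 0.28 · 8.185 - 1.282
z_β = 1.010

Power = Φ(z_β) = Φ(1.010) ≈ 0.844

Effect size d = 0.28 is small by Cohen's convention (0.2/0.5/0.8).

Threshold: power ≥ 0.80 is conventionally adequate.
Power ≈ 0.84 → the study is adequately powered (power ≥ 0.80).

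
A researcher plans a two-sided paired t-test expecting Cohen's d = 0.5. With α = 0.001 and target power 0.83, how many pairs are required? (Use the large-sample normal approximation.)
n = 73 pairs

Sample size formula (paired t-test, normal approximation):
n = ((z_{α/2} + z_β) / d)²

z_{α/2} = 3.291 (for α = 0.001, two-sided)
z_β = 0.954 (for power = 0.83)
d = 0.5

n = ((3.291 + 0.954) / 0.5)²
n = (8.490)²
n ≈ 72.08
Round up to the next whole number: n = 73 pairs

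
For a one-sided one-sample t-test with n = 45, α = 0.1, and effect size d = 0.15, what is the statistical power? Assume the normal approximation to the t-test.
Power ≈ 0.39

Power calculation (one-sample t-test, normal approximation):
z_β = d · √n - z_α
z_β = 0.15 · √45 - 1.282
z_β = 0.15 · 6.708 - 1.282
z_β = -0.275

Power = Φ(z_β) = Φ(-0.275) ≈ 0.392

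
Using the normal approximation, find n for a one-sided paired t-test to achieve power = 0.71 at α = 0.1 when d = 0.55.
n = 12 pairs

Sample size formula (paired t-test, normal approximation):
n = ((z_α + z_β) / d)²

z_α = 1.282 (for α = 0.1, one-sided)
z_β = 0.553 (for power = 0.71)
d = 0.55

n = ((1.282 + 0.553) / 0.55)²
n = (3.336)²
n ≈ 11.13
Round up to the next whole number: n = 12 pairs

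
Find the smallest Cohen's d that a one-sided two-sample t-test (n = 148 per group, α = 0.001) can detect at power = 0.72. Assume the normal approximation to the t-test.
d ≈ 0.43

Minimum detectable effect (two-sample t-test, normal approximation):
d = (z_α + z_β) / √(n/2)
d = (3.090 + 0.583) / √(148/2)
d = 3.673 / 8.602
d ≈ 0.43

By Cohen's convention (0.2 small / 0.5 medium / 0.8 large): small effect.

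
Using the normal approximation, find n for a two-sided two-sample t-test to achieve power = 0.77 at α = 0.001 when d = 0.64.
n = 80 per group

Sample size formula (two-sample t-test, normal approximation):
n = 2 · ((z_{α/2} + z_β) / d)²

z_{α/2} = 3.291 (for α = 0.001, two-sided)
z_β = 0.739 (for power = 0.77)
d = 0.64

n = 2 · ((3.291 + 0.739) / 0.64)²
n = 2 · (6.297)²
n ≈ 79.30
Round up to the next whole number: n = 80 per group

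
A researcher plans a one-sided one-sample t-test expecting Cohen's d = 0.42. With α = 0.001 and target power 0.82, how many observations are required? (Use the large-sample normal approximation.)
n = 91

Sample size formula (one-sample t-test, normal approximation):
n = ((z_α + z_β) / d)²

z_α = 3.090 (for α = 0.001, one-sided)
z_β = 0.915 (for power = 0.82)
d = 0.42

n = ((3.090 + 0.915) / 0.42)²
n = (9.536)²
n ≈ 90.94
Round up to the next whole number: n = 91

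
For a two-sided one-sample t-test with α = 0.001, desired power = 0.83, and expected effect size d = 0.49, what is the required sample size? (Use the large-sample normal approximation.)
n = 76

Sample size formula (one-sample t-test, normal approximation):
n = ((z_{α/2} + z_β) / d)²

z_{α/2} = 3.291 (for α = 0.001, two-sided)
z_β = 0.954 (for power = 0.83)
d = 0.49

n = ((3.291 + 0.954) / 0.49)²
n = (8.663)²
n ≈ 75.05
Round up to the next whole number: n = 76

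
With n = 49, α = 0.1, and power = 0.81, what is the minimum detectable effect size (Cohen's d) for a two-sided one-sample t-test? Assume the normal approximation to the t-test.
d ≈ 0.36

Minimum detectable effect (one-sample t-test, normal approximation):
d = (z_{α/2} + z_β) / √n
d = (1.645 + 0.878) / √49
d = 2.523 / 7.000
d ≈ 0.36

By Cohen's convention (0.2 small / 0.5 medium / 0.8 large): small effect.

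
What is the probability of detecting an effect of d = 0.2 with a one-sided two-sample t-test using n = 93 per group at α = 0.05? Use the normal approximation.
Power ≈ 0.39

Power calculation (two-sample t-test, normal approximation):
z_β = d · √(n/2) - z_α
z_β = 0.2 · √(93/2) - 1.645
z_β = 0.2 · 6.819 - 1.645
z_β = -0.281

Power = Φ(z_β) = Φ(-0.281) ≈ 0.389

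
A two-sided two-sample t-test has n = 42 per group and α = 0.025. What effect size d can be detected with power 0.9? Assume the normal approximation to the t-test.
d ≈ 0.77

Minimum detectable effect (two-sample t-test, normal approximation):
d = (z_{α/2} + z_β) / √(n/2)
d = (2.241 + 1.282) / √(42/2)
d = 3.523 / 4.583
d ≈ 0.77

By Cohen's convention (0.2 small / 0.5 medium / 0.8 large): medium effect.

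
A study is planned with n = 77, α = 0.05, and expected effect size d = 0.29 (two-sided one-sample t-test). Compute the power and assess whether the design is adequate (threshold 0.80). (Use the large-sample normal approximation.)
Power ≈ 0.72; the study is underpowered (power < 0.80)

Power calculation (one-sample t-test, normal approximation):
z_β = d · √n - z_{α/2}
z_β = 0.29 · √77 - 1.960
z_β = 0.29 · 8.775 - 1.960
z_β = 0.585

Power = Φ(z_β) = Φ(0.585) ≈ 0.721

Effect size d = 0.29 is small by Cohen's convention (0.2/0.5/0.8).

Threshold: power ≥ 0.80 is conventionally adequate.
Power ≈ 0.72 → the study is underpowered (power < 0.80).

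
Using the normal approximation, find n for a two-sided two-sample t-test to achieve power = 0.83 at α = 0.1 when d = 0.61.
n = 37 per group

Sample size formula (two-sample t-test, normal approximation):
n = 2 · ((z_{α/2} + z_β) / d)²

z_{α/2} = 1.645 (for α = 0.1, two-sided)
z_β = 0.954 (for power = 0.83)
d = 0.61

n = 2 · ((1.645 + 0.954) / 0.61)²
n = 2 · (4.261)²
n ≈ 36.31
Round up to the next whole number: n = 37 per group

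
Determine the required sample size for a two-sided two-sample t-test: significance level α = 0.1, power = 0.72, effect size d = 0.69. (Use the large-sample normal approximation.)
n = 21 per group

Sample size formula (two-sample t-test, normal approximation):
n = 2 · ((z_{α/2} + z_β) / d)²

z_{α/2} = 1.645 (for α = 0.1, two-sided)
z_β = 0.583 (for power = 0.72)
d = 0.69

n = 2 · ((1.645 + 0.583) / 0.69)²
n = 2 · (3.229)²
n ≈ 20.85
Round up to the next whole number: n = 21 per group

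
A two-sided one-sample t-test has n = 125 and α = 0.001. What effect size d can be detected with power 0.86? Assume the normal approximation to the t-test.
d ≈ 0.39

Minimum detectable effect (one-sample t-test, normal approximation):
d = (z_{α/2} + z_β) / √n
d = (3.291 + 1.080) / √125
d = 4.371 / 11.180
d ≈ 0.39

By Cohen's convention (0.2 small / 0.5 medium / 0.8 large): small effect.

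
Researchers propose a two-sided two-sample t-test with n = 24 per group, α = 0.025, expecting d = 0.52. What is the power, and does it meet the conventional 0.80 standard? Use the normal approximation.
Power ≈ 0.33; the study is underpowered (power < 0.80)

Power calculation (two-sample t-test, normal approximation):
z_β = d · √(n/2) - z_{α/2}
z_β = 0.52 · √(24/2) - 2.241
z_β = 0.52 · 3.464 - 2.241
z_β = -0.440

Power = Φ(z_β) = Φ(-0.440) ≈ 0.330

Effect size d = 0.52 is medium by Cohen's convention (0.2/0.5/0.8).

Threshold: power ≥ 0.80 is conventionally adequate.
Power ≈ 0.33 → the study is underpowered (power < 0.80).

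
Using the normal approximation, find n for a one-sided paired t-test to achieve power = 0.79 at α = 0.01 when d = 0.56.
n = 32 pairs

Sample size formula (paired t-test, normal approximation):
n = ((z_α + z_β) / d)²

z_α = 2.326 (for α = 0.01, one-sided)
z_β = 0.806 (for power = 0.79)
d = 0.56

n = ((2.326 + 0.806) / 0.56)²
n = (5.593)²
n ≈ 31.28
Round up to the next whole number: n = 32 pairs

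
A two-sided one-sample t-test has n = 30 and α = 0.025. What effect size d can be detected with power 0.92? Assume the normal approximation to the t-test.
d ≈ 0.67

Minimum detectable effect (one-sample t-test, normal approximation):
d = (z_{α/2} + z_β) / √n
d = (2.241 + 1.405) / √30
d = 3.646 / 5.477
d ≈ 0.67

By Cohen's convention (0.2 small / 0.5 medium / 0.8 large): medium effect.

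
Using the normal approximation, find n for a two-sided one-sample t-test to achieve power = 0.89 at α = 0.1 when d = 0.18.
n = 255

Sample size formula (one-sample t-test, normal approximation):
n = ((z_{α/2} + z_β) / d)²

z_{α/2} = 1.645 (for α = 0.1, two-sided)
z_β = 1.227 (for power = 0.89)
d = 0.18

n = ((1.645 + 1.227) / 0.18)²
n = (15.956)²
n ≈ 254.59
Round up to the next whole number: n = 255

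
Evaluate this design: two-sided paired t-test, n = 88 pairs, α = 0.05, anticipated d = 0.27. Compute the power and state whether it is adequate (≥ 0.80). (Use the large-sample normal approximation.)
Power ≈ 0.72; the study is underpowered (power < 0.80)

Power calculation (paired t-test, normal approximation):
z_β = d · √n - z_{α/2}
z_β = 0.27 · √88 - 1.960
z_β = 0.27 · 9.381 - 1.960
z_β = 0.573

Power = Φ(z_β) = Φ(0.573) ≈ 0.717

Effect size d = 0.27 is small by Cohen's convention (0.2/0.5/0.8).

Threshold: power ≥ 0.80 is conventionally adequate.
Power ≈ 0.72 → the study is underpowered (power < 0.80).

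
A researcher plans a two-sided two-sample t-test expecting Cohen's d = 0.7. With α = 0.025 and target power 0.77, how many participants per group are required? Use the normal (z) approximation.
n = 37 per group

Sample size formula (two-sample t-test, normal approximation):
n = 2 · ((z_{α/2} + z_β) / d)²

z_{α/2} = 2.241 (for α = 0.025, two-sided)
z_β = 0.739 (for power = 0.77)
d = 0.7

n = 2 · ((2.241 + 0.739) / 0.7)²
n = 2 · (4.257)²
n ≈ 36.24
Round up to the next whole number: n = 37 per group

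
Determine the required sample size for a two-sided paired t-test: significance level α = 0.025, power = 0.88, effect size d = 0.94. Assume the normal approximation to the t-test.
n = 14 pairs

Sample size formula (paired t-test, normal approximation):
n = ((z_{α/2} + z_β) / d)²

z_{α/2} = 2.241 (for α = 0.025, two-sided)
z_β = 1.175 (for power = 0.88)
d = 0.94

n = ((2.241 + 1.175) / 0.94)²
n = (3.634)²
n ≈ 13.21
Round up to the next whole number: n = 14 pairs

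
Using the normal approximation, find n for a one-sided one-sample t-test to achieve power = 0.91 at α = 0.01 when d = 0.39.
n = 89

Sample size formula (one-sample t-test, normal approximation):
n = ((z_α + z_β) / d)²

z_α = 2.326 (for α = 0.01, one-sided)
z_β = 1.341 (for power = 0.91)
d = 0.39

n = ((2.326 + 1.341) / 0.39)²
n = (9.403)²
n ≈ 88.42
Round up to the next whole number: n = 89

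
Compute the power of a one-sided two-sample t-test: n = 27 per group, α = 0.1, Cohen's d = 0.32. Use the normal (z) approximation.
Power ≈ 0.46

Power calculation (two-sample t-test, normal approximation):
z_β = d · √(n/2) - z_α
z_β = 0.32 · √(27/2) - 1.282
z_β = 0.32 · 3.674 - 1.282
z_β = -0.106

Power = Φ(z_β) = Φ(-0.106) ≈ 0.458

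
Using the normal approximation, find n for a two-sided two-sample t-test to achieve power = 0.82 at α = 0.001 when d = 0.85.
n = 49 per group

Sample size formula (two-sample t-test, normal approximation):
n = 2 · ((z_{α/2} + z_β) / d)²

z_{α/2} = 3.291 (for α = 0.001, two-sided)
z_β = 0.915 (for power = 0.82)
d = 0.85

n = 2 · ((3.291 + 0.915) / 0.85)²
n = 2 · (4.948)²
n ≈ 48.97
Round up to the next whole number: n = 49 per group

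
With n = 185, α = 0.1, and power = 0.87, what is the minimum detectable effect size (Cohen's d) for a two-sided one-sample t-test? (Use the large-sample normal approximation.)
d ≈ 0.20

Minimum detectable effect (one-sample t-test, normal approximation):
d = (z_{α/2} + z_β) / √n
d = (1.645 + 1.126) / √185
d = 2.771 / 13.601
d ≈ 0.20

By Cohen's convention (0.2 small / 0.5 medium / 0.8 large): small effect.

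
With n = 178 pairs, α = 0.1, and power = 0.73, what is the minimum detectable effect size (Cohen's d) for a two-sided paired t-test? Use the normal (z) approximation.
d ≈ 0.17

Minimum detectable effect (paired t-test, normal approximation):
d = (z_{α/2} + z_β) / √n
d = (1.645 + 0.613) / √178
d = 2.258 / 13.342
d ≈ 0.17

By Cohen's convention (0.2 small / 0.5 medium / 0.8 large): very small effect.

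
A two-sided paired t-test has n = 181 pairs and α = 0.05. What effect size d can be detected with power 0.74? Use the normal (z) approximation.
d ≈ 0.19

Minimum detectable effect (paired t-test, normal approximation):
d = (z_{α/2} + z_β) / √n
d = (1.960 + 0.643) / √181
d = 2.603 / 13.454
d ≈ 0.19

By Cohen's convention (0.2 small / 0.5 medium / 0.8 large): very small effect.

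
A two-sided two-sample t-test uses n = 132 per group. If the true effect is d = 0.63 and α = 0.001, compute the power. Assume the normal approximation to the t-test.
Power ≈ 0.97

Power calculation (two-sample t-test, normal approximation):
z_β = d · √(n/2) - z_{α/2}
z_β = 0.63 · √(132/2) - 3.291
z_β = 0.63 · 8.124 - 3.291
z_β = 1.828

Power = Φ(z_β) = Φ(1.828) ≈ 0.966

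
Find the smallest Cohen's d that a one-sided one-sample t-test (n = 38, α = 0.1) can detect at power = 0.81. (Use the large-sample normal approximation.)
d ≈ 0.35

Minimum detectable effect (one-sample t-test, normal approximation):
d = (z_α + z_β) / √n
d = (1.282 + 0.878) / √38
d = 2.159 / 6.164
d ≈ 0.35

By Cohen's convention (0.2 small / 0.5 medium / 0.8 large): small effect.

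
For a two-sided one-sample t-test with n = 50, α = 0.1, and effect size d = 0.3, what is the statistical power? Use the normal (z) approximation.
Power ≈ 0.68

Power calculation (one-sample t-test, normal approximation):
z_β = d · √n - z_{α/2}
z_β = 0.3 · √50 - 1.645
z_β = 0.3 · 7.071 - 1.645
z_β = 0.476

Power = Φ(z_β) = Φ(0.476) ≈ 0.683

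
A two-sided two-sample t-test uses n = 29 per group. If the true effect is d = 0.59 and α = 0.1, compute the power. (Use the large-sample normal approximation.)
Power ≈ 0.73

Power calculation (two-sample t-test, normal approximation):
z_β = d · √(n/2) - z_{α/2}
z_β = 0.59 · √(29/2) - 1.645
z_β = 0.59 · 3.808 - 1.645
z_β = 0.602

Power = Φ(z_β) = Φ(0.602) ≈ 0.726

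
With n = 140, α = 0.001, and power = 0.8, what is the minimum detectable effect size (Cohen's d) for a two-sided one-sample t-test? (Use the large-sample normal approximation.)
d ≈ 0.35

Minimum detectable effect (one-sample t-test, normal approximation):
d = (z_{α/2} + z_β) / √n
d = (3.291 + 0.842) / √140
d = 4.132 / 11.832
d ≈ 0.35

By Cohen's convention (0.2 small / 0.5 medium / 0.8 large): small effect.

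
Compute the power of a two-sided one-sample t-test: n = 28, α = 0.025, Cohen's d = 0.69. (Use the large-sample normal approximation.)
Power ≈ 0.92

Power calculation (one-sample t-test, normal approximation):
z_β = d · √n - z_{α/2}
z_β = 0.69 · √28 - 2.241
z_β = 0.69 · 5.292 - 2.241
z_β = 1.410

Power = Φ(z_β) = Φ(1.410) ≈ 0.921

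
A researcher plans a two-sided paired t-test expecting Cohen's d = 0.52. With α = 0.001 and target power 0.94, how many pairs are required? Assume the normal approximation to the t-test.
n = 87 pairs

Sample size formula (paired t-test, normal approximation):
n = ((z_{α/2} + z_β) / d)²

z_{α/2} = 3.291 (for α = 0.001, two-sided)
z_β = 1.555 (for power = 0.94)
d = 0.52

n = ((3.291 + 1.555) / 0.52)²
n = (9.319)²
n ≈ 86.84
Round up to the next whole number: n = 87 pairs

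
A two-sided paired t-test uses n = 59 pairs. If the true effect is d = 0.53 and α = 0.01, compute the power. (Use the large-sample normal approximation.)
Power ≈ 0.93

Power calculation (paired t-test, normal approximation):
z_β = d · √n - z_{α/2}
z_β = 0.53 · √59 - 2.576
z_β = 0.53 · 7.681 - 2.576
z_β = 1.495

Power = Φ(z_β) = Φ(1.495) ≈ 0.933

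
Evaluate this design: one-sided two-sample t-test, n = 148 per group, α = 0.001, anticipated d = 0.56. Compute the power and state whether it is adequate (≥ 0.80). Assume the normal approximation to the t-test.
Power ≈ 0.96; the study is adequately powered (power ≥ 0.80)

Power calculation (two-sample t-test, normal approximation):
z_β = d · √(n/2) - z_α
z_β = 0.56 · √(148/2) - 3.090
z_β = 0.56 · 8.602 - 3.090
z_β = 1.727

Power = Φ(z_β) = Φ(1.727) ≈ 0.958

Effect size d = 0.56 is medium by Cohen's convention (0.2/0.5/0.8).

Threshold: power ≥ 0.80 is conventionally adequate.
Power ≈ 0.96 → the study is adequately powered (power ≥ 0.80).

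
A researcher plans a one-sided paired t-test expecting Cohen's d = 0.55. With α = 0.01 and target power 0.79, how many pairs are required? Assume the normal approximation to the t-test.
n = 33 pairs

Sample size formula (paired t-test, normal approximation):
n = ((z_α + z_β) / d)²

z_α = 2.326 (for α = 0.01, one-sided)
z_β = 0.806 (for power = 0.79)
d = 0.55

n = ((2.326 + 0.806) / 0.55)²
n = (5.695)²
n ≈ 32.43
Round up to the next whole number: n = 33 pairs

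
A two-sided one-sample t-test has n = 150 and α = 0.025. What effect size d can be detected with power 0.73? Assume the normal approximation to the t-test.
d ≈ 0.23

Minimum detectable effect (one-sample t-test, normal approximation):
d = (z_{α/2} + z_β) / √n
d = (2.241 + 0.613) / √150
d = 2.854 / 12.247
d ≈ 0.23

By Cohen's convention (0.2 small / 0.5 medium / 0.8 large): small effect.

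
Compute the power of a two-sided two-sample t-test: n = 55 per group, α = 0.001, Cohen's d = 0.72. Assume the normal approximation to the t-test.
Power ≈ 0.69

Power calculation (two-sample t-test, normal approximation):
z_β = d · √(n/2) - z_{α/2}
z_β = 0.72 · √(55/2) - 3.291
z_β = 0.72 · 5.244 - 3.291
z_β = 0.485

Power = Φ(z_β) = Φ(0.485) ≈ 0.686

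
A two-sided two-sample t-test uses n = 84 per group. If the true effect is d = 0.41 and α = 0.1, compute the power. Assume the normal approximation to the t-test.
Power ≈ 0.84

Power calculation (two-sample t-test, normal approximation):
z_β = d · √(n/2) - z_{α/2}
z_β = 0.41 · √(84/2) - 1.645
z_β = 0.41 · 6.481 - 1.645
z_β = 1.012

Power = Φ(z_β) = Φ(1.012) ≈ 0.844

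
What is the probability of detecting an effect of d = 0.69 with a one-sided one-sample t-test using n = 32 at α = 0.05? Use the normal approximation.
Power ≈ 0.99

Power calculation (one-sample t-test, normal approximation):
z_β = d · √n - z_α
z_β = 0.69 · √32 - 1.645
z_β = 0.69 · 5.657 - 1.645
z_β = 2.258

Power = Φ(z_β) = Φ(2.258) ≈ 0.988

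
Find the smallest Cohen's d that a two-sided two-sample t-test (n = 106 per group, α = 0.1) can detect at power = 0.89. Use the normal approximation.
d ≈ 0.39

Minimum detectable effect (two-sample t-test, normal approximation):
d = (z_{α/2} + z_β) / √(n/2)
d = (1.645 + 1.227) / √(106/2)
d = 2.871 / 7.280
d ≈ 0.39

By Cohen's convention (0.2 small / 0.5 medium / 0.8 large): small effect.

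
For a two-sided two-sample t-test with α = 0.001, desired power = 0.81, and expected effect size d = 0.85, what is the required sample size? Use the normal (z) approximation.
n = 49 per group

Sample size formula (two-sample t-test, normal approximation):
n = 2 · ((z_{α/2} + z_β) / d)²

z_{α/2} = 3.291 (for α = 0.001, two-sided)
z_β = 0.878 (for power = 0.81)
d = 0.85

n = 2 · ((3.291 + 0.878) / 0.85)²
n = 2 · (4.905)²
n ≈ 48.12
Round up to the next whole number: n = 49 per group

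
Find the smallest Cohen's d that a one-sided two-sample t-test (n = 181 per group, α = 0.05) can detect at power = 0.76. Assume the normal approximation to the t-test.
d ≈ 0.25

Minimum detectable effect (two-sample t-test, normal approximation):
d = (z_α + z_β) / √(n/2)
d = (1.645 + 0.706) / √(181/2)
d = 2.351 / 9.513
d ≈ 0.25

By Cohen's convention (0.2 small / 0.5 medium / 0.8 large): small effect.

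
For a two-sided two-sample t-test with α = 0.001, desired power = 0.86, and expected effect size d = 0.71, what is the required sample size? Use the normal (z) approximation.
n = 76 per group

Sample size formula (two-sample t-test, normal approximation):
n = 2 · ((z_{α/2} + z_β) / d)²

z_{α/2} = 3.291 (for α = 0.001, two-sided)
z_β = 1.080 (for power = 0.86)
d = 0.71

n = 2 · ((3.291 + 1.080) / 0.71)²
n = 2 · (6.156)²
n ≈ 75.79
Round up to the next whole number: n = 76 per group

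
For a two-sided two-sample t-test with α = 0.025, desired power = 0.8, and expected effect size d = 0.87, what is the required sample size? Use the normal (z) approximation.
n = 26 per group

Sample size formula (two-sample t-test, normal approximation):
n = 2 · ((z_{α/2} + z_β) / d)²

z_{α/2} = 2.241 (for α = 0.025, two-sided)
z_β = 0.842 (for power = 0.8)
d = 0.87

n = 2 · ((2.241 + 0.842) / 0.87)²
n = 2 · (3.544)²
n ≈ 25.12
Round up to the next whole number: n = 26 per group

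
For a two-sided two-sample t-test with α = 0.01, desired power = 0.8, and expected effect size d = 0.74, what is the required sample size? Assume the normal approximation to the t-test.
n = 43 per group

Sample size formula (two-sample t-test, normal approximation):
n = 2 · ((z_{α/2} + z_β) / d)²

z_{α/2} = 2.576 (for α = 0.01, two-sided)
z_β = 0.842 (for power = 0.8)
d = 0.74

n = 2 · ((2.576 + 0.842) / 0.74)²
n = 2 · (4.619)²
n ≈ 42.67
Round up to the next whole number: n = 43 per group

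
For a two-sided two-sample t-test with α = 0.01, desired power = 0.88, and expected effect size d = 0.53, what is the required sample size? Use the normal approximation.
n = 101 per group

Sample size formula (two-sample t-test, normal approximation):
n = 2 · ((z_{α/2} + z_β) / d)²

z_{α/2} = 2.576 (for α = 0.01, two-sided)
z_β = 1.175 (for power = 0.88)
d = 0.53

n = 2 · ((2.576 + 1.175) / 0.53)²
n = 2 · (7.077)²
n ≈ 100.17
Round up to the next whole number: n = 101 per group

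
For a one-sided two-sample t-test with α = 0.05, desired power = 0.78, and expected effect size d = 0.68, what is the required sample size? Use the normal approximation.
n = 26 per group

Sample size formula (two-sample t-test, normal approximation):
n = 2 · ((z_α + z_β) / d)²

z_α = 1.645 (for α = 0.05, one-sided)
z_β = 0.772 (for power = 0.78)
d = 0.68

n = 2 · ((1.645 + 0.772) / 0.68)²
n = 2 · (3.554)²
n ≈ 25.26
Round up to the next whole number: n = 26 per group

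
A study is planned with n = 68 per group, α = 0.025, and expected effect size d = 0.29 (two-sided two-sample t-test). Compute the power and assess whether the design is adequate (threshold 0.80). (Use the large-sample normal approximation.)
Power ≈ 0.29; the study is underpowered (power < 0.80)

Power calculation (two-sample t-test, normal approximation):
z_β = d · √(n/2) - z_{α/2}
z_β = 0.29 · √(68/2) - 2.241
z_β = 0.29 · 5.831 - 2.241
z_β = -0.550

Power = Φ(z_β) = Φ(-0.550) ≈ 0.291

Effect size d = 0.29 is small by Cohen's convention (0.2/0.5/0.8).

Threshold: power ≥ 0.80 is conventionally adequate.
Power ≈ 0.29 → the study is underpowered (power < 0.80).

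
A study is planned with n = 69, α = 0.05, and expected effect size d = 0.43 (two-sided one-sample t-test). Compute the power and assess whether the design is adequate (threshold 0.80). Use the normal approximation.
Power ≈ 0.95; the study is adequately powered (power ≥ 0.80)

Power calculation (one-sample t-test, normal approximation):
z_β = d · √n - z_{α/2}
z_β = 0.43 · √69 - 1.960
z_β = 0.43 · 8.307 - 1.960
z_β = 1.612

Power = Φ(z_β) = Φ(1.612) ≈ 0.947

Effect size d = 0.43 is small by Cohen's convention (0.2/0.5/0.8).

Threshold: power ≥ 0.80 is conventionally adequate.
Power ≈ 0.95 → the study is adequately powered (power ≥ 0.80).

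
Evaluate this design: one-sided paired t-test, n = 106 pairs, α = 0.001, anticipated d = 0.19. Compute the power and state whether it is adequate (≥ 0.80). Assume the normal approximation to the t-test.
Power ≈ 0.13; the study is underpowered (power < 0.80)

Power calculation (paired t-test, normal approximation):
z_β = d · √n - z_α
z_β = 0.19 · √106 - 3.090
z_β = 0.19 · 10.296 - 3.090
z_β = -1.134

Power = Φ(z_β) = Φ(-1.134) ≈ 0.128

Effect size d = 0.19 is very small by Cohen's convention (0.2/0.5/0.8).

Threshold: power ≥ 0.80 is conventionally adequate.
Power ≈ 0.13 → the study is underpowered (power < 0.80).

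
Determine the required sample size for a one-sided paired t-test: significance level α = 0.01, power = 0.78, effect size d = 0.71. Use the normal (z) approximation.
n = 20 pairs

Sample size formula (paired t-test, normal approximation):
n = ((z_α + z_β) / d)²

z_α = 2.326 (for α = 0.01, one-sided)
z_β = 0.772 (for power = 0.78)
d = 0.71

n = ((2.326 + 0.772) / 0.71)²
n = (4.363)²
n ≈ 19.04
Round up to the next whole number: n = 20 pairs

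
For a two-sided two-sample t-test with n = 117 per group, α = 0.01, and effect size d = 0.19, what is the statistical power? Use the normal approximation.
Power ≈ 0.13

Power calculation (two-sample t-test, normal approximation):
z_β = d · √(n/2) - z_{α/2}
z_β = 0.19 · √(117/2) - 2.576
z_β = 0.19 · 7.649 - 2.576
z_β = -1.123

Power = Φ(z_β) = Φ(-1.123) ≈ 0.131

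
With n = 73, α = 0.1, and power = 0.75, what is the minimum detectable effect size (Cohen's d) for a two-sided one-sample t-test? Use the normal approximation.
d ≈ 0.27

Minimum detectable effect (one-sample t-test, normal approximation):
d = (z_{α/2} + z_β) / √n
d = (1.645 + 0.674) / √73
d = 2.319 / 8.544
d ≈ 0.27

By Cohen's convention (0.2 small / 0.5 medium / 0.8 large): small effect.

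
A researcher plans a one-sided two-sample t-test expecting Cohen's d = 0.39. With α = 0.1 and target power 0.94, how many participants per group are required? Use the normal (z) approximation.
n = 106 per group

Sample size formula (two-sample t-test, normal approximation):
n = 2 · ((z_α + z_β) / d)²

z_α = 1.282 (for α = 0.1, one-sided)
z_β = 1.555 (for power = 0.94)
d = 0.39

n = 2 · ((1.282 + 1.555) / 0.39)²
n = 2 · (7.274)²
n ≈ 105.82
Round up to the next whole number: n = 106 per group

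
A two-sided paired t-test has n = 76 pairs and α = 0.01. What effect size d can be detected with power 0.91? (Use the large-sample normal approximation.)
d ≈ 0.45

Minimum detectable effect (paired t-test, normal approximation):
d = (z_{α/2} + z_β) / √n
d = (2.576 + 1.341) / √76
d = 3.917 / 8.718
d ≈ 0.45

By Cohen's convention (0.2 small / 0.5 medium / 0.8 large): small effect.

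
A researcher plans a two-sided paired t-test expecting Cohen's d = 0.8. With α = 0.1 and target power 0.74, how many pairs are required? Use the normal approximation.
n = 9 pairs

Sample size formula (paired t-test, normal approximation):
n = ((z_{α/2} + z_β) / d)²

z_{α/2} = 1.645 (for α = 0.1, two-sided)
z_β = 0.643 (for power = 0.74)
d = 0.8

n = ((1.645 + 0.643) / 0.8)²
n = (2.860)²
n ≈ 8.18
Round up to the next whole number: n = 9 pairs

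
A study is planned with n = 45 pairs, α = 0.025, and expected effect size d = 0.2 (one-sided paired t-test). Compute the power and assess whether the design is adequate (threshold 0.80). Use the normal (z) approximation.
Power ≈ 0.27; the study is underpowered (power < 0.80)

Power calculation (paired t-test, normal approximation):
z_β = d · √n - z_α
z_β = 0.2 · √45 - 1.960
z_β = 0.2 · 6.708 - 1.960
z_β = -0.618

Power = Φ(z_β) = Φ(-0.618) ≈ 0.268

Effect size d = 0.2 is small by Cohen's convention (0.2/0.5/0.8).

Threshold: power ≥ 0.80 is conventionally adequate.
Power ≈ 0.27 → the study is underpowered (power < 0.80).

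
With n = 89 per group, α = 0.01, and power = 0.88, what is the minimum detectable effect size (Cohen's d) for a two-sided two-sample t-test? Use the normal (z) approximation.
d ≈ 0.56

Minimum detectable effect (two-sample t-test, normal approximation):
d = (z_{α/2} + z_β) / √(n/2)
d = (2.576 + 1.175) / √(89/2)
d = 3.751 / 6.671
d ≈ 0.56

By Cohen's convention (0.2 small / 0.5 medium / 0.8 large): medium effect.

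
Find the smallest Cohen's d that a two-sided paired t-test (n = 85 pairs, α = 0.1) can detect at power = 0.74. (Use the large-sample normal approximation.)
d ≈ 0.25

Minimum detectable effect (paired t-test, normal approximation):
d = (z_{α/2} + z_β) / √n
d = (1.645 + 0.643) / √85
d = 2.288 / 9.220
d ≈ 0.25

By Cohen's convention (0.2 small / 0.5 medium / 0.8 large): small effect.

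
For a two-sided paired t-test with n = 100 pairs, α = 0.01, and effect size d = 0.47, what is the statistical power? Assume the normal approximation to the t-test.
Power ≈ 0.98

Power calculation (paired t-test, normal approximation):
z_β = d · √n - z_{α/2}
z_β = 0.47 · √100 - 2.576
z_β = 0.47 · 10.000 - 2.576
z_β = 2.124

Power = Φ(z_β) = Φ(2.124) ≈ 0.983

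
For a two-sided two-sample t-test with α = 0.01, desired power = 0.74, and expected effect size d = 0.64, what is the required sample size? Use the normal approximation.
n = 51 per group

Sample size formula (two-sample t-test, normal approximation):
n = 2 · ((z_{α/2} + z_β) / d)²

z_{α/2} = 2.576 (for α = 0.01, two-sided)
z_β = 0.643 (for power = 0.74)
d = 0.64

n = 2 · ((2.576 + 0.643) / 0.64)²
n = 2 · (5.030)²
n ≈ 50.60
Round up to the next whole number: n = 51 per group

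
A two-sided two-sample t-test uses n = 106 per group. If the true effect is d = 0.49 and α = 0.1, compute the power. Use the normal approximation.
Power ≈ 0.97

Power calculation (two-sample t-test, normal approximation):
z_β = d · √(n/2) - z_{α/2}
z_β = 0.49 · √(106/2) - 1.645
z_β = 0.49 · 7.280 - 1.645
z_β = 1.922

Power = Φ(z_β) = Φ(1.922) ≈ 0.973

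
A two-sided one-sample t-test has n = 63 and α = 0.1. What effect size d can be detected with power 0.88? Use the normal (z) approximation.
d ≈ 0.36

Minimum detectable effect (one-sample t-test, normal approximation):
d = (z_{α/2} + z_β) / √n
d = (1.645 + 1.175) / √63
d = 2.820 / 7.937
d ≈ 0.36

By Cohen's convention (0.2 small / 0.5 medium / 0.8 large): small effect.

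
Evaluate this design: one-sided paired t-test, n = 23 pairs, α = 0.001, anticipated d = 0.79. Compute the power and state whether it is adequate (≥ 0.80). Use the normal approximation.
Power ≈ 0.76; the study is underpowered (power < 0.80)

Power calculation (paired t-test, normal approximation):
z_β = d · √n - z_α
z_β = 0.79 · √23 - 3.090
z_β = 0.79 · 4.796 - 3.090
z_β = 0.698

Power = Φ(z_β) = Φ(0.698) ≈ 0.758

Effect size d = 0.79 is medium by Cohen's convention (0.2/0.5/0.8).

Threshold: power ≥ 0.80 is conventionally adequate.
Power ≈ 0.76 → the study is underpowered (power < 0.80).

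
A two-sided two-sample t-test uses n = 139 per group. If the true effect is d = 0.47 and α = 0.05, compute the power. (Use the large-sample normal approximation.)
Power ≈ 0.97

Power calculation (two-sample t-test, normal approximation):
z_β = d · √(n/2) - z_{α/2}
z_β = 0.47 · √(139/2) - 1.960
z_β = 0.47 · 8.337 - 1.960
z_β = 1.958

Power = Φ(z_β) = Φ(1.958) ≈ 0.975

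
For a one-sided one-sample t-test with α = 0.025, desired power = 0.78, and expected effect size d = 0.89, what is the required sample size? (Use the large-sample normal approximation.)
n = 10

Sample size formula (one-sample t-test, normal approximation):
n = ((z_α + z_β) / d)²

z_α = 1.960 (for α = 0.025, one-sided)
z_β = 0.772 (for power = 0.78)
d = 0.89

n = ((1.960 + 0.772) / 0.89)²
n = (3.070)²
n ≈ 9.42
Round up to the next whole number: n = 10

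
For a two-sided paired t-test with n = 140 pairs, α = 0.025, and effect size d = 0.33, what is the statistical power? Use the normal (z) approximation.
Power ≈ 0.95

Power calculation (paired t-test, normal approximation):
z_β = d · √n - z_{α/2}
z_β = 0.33 · √140 - 2.241
z_β = 0.33 · 11.832 - 2.241
z_β = 1.663

Power = Φ(z_β) = Φ(1.663) ≈ 0.952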